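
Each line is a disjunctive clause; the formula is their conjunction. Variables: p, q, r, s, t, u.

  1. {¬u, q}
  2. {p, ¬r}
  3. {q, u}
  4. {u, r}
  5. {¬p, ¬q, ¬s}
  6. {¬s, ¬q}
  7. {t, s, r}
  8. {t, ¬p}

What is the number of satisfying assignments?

4

The models are:
  p=F q=T r=F s=F t=T u=T
  p=T q=T r=F s=F t=T u=T
  p=T q=T r=T s=F t=T u=F
  p=T q=T r=T s=F t=T u=T
Count: 4.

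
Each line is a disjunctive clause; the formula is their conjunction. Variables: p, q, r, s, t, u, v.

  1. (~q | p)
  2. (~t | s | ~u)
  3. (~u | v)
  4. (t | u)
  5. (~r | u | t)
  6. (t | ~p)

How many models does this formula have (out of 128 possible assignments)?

Case analysis on t and u:
  t=T, u=T: r free; 3 ways for (p,q,s,v) × 2^1 = 6.
  t=T, u=F: r, s, v free; 3 ways for (p,q) × 2^3 = 24.
  t=F, u=T: remaining (p,q,r,s,v) ∈ {(F,F,F,F,T); (F,F,F,T,T); (F,F,T,F,T); (F,F,T,T,T)} — 4.
  t=F, u=F: a clause becomes empty — 0.
Total: 6 + 24 + 4 + 0 = 34.

34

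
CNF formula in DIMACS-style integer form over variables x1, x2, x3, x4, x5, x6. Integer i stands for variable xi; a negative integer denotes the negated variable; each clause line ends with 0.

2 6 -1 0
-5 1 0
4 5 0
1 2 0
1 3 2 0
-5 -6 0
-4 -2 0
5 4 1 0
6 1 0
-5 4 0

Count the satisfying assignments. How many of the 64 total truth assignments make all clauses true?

2

Satisfying assignments:
  x1=1 x2=0 x3=0 x4=1 x5=0 x6=1
  x1=1 x2=0 x3=1 x4=1 x5=0 x6=1
Count: 2.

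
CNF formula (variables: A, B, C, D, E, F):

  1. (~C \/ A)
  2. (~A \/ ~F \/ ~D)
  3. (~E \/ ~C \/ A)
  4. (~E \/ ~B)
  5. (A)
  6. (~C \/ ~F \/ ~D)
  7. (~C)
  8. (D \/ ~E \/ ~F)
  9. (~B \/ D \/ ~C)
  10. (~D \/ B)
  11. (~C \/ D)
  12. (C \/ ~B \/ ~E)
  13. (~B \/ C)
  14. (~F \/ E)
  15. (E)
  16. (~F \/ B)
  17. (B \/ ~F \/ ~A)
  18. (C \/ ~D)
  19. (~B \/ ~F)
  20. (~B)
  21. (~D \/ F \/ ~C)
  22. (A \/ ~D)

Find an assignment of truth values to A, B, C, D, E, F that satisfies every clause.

A = True, B = False, C = False, D = False, E = True, F = False

The clause (A) is unit: A must be True.
The clause (~C) is unit: C must be False.
(~B) is a unit clause, so B = False.
(~D) is a unit clause, so D = False.
(E) is a unit clause, so E = True.
Unit propagation: (~F) forces F = False.
Check each clause:
  1. (A \/ ~C) — A is true.
  2. (~F \/ ~A \/ ~D) — ~F is true.
  3. (~C \/ A \/ ~E) — A is true.
  4. (~E \/ ~B) — ~B is true.
  5. (A) — A is true.
  6. (~F \/ ~D \/ ~C) — ~F is true.
  7. (~C) — ~C is true.
  8. (~E \/ ~F \/ D) — ~F is true.
  9. (~B \/ ~C \/ D) — ~C is true.
  10. (~D \/ B) — ~D is true.
  11. (~C \/ D) — ~C is true.
  12. (~B \/ C \/ ~E) — ~B is true.
  13. (~B \/ C) — ~B is true.
  14. (~F \/ E) — ~F is true.
  15. (E) — E is true.
  16. (B \/ ~F) — ~F is true.
  17. (~F \/ ~A \/ B) — ~F is true.
  18. (C \/ ~D) — ~D is true.
  19. (~B \/ ~F) — ~F is true.
  20. (~B) — ~B is true.
  21. (~D \/ ~C \/ F) — ~D is true.
  22. (~D \/ A) — A is true.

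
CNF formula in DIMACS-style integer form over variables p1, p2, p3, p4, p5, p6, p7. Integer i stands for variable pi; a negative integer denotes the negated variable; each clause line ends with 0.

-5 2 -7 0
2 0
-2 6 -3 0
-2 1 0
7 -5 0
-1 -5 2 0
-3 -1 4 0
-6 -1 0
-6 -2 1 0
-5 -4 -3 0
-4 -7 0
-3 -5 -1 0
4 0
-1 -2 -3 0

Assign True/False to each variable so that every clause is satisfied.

p1=T, p2=T, p3=F, p4=T, p5=F, p6=F, p7=F

Check each clause:
  1. (p2 ∨ ¬p7 ∨ ¬p5) — ¬p7 is true.
  2. (p2) — p2 is true.
  3. (p6 ∨ ¬p2 ∨ ¬p3) — ¬p3 is true.
  4. (¬p2 ∨ p1) — p1 is true.
  5. (p7 ∨ ¬p5) — ¬p5 is true.
  6. (¬p1 ∨ p2 ∨ ¬p5) — p2 is true.
  7. (¬p3 ∨ ¬p1 ∨ p4) — p4 is true.
  8. (¬p1 ∨ ¬p6) — ¬p6 is true.
  9. (p1 ∨ ¬p6 ∨ ¬p2) — p1 is true.
  10. (¬p3 ∨ ¬p4 ∨ ¬p5) — ¬p5 is true.
  11. (¬p4 ∨ ¬p7) — ¬p7 is true.
  12. (¬p1 ∨ ¬p5 ∨ ¬p3) — ¬p5 is true.
  13. (p4) — p4 is true.
  14. (¬p1 ∨ ¬p2 ∨ ¬p3) — ¬p3 is true.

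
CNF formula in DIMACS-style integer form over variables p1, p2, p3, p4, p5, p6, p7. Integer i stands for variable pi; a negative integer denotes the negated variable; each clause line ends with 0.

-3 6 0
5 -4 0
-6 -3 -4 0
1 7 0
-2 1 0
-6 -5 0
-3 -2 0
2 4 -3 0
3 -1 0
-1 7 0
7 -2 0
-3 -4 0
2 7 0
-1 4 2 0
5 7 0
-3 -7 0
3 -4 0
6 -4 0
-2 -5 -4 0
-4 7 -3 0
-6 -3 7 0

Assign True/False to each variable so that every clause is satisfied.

Try p1 = False.
  then p7 is forced to True.
  then p2 is forced to False.
  then p3 is forced to False.
  then p4 is forced to False.
Set p5 = False and propagate.
p6 is now unconstrained; take p6 = False.
Check each clause:
  1. (p6 ∨ ¬p3) — ¬p3 is true.
  2. (¬p4 ∨ p5) — ¬p4 is true.
  3. (¬p3 ∨ ¬p4 ∨ ¬p6) — ¬p6 is true.
  4. (p1 ∨ p7) — p7 is true.
  5. (p1 ∨ ¬p2) — ¬p2 is true.
  6. (¬p5 ∨ ¬p6) — ¬p6 is true.
  7. (¬p3 ∨ ¬p2) — ¬p3 is true.
  8. (¬p3 ∨ p4 ∨ p2) — ¬p3 is true.
  9. (p3 ∨ ¬p1) — ¬p1 is true.
  10. (¬p1 ∨ p7) — ¬p1 is true.
  11. (¬p2 ∨ p7) — ¬p2 is true.
  12. (¬p3 ∨ ¬p4) — ¬p4 is true.
  13. (p2 ∨ p7) — p7 is true.
  14. (p2 ∨ p4 ∨ ¬p1) — ¬p1 is true.
  15. (p5 ∨ p7) — p7 is true.
  16. (¬p3 ∨ ¬p7) — ¬p3 is true.
  17. (p3 ∨ ¬p4) — ¬p4 is true.
  18. (¬p4 ∨ p6) — ¬p4 is true.
  19. (¬p4 ∨ ¬p5 ∨ ¬p2) — ¬p5 is true.
  20. (¬p4 ∨ p7 ∨ ¬p3) — ¬p4 is true.
  21. (p7 ∨ ¬p3 ∨ ¬p6) — ¬p6 is true.

p1=0, p2=0, p3=0, p4=0, p5=0, p6=0, p7=1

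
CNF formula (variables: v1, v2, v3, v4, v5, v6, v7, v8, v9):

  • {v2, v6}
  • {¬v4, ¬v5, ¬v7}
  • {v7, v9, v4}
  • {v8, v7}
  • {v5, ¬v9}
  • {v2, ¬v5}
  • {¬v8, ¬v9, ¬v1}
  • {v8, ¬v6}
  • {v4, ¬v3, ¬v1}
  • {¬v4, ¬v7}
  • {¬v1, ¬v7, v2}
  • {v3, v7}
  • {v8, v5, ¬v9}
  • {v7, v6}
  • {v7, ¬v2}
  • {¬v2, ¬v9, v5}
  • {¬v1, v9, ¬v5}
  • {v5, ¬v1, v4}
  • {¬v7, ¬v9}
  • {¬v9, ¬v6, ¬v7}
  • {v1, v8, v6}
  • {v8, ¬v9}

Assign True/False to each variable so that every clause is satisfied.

v1=F, v2=F, v3=T, v4=T, v5=F, v6=T, v7=F, v8=T, v9=F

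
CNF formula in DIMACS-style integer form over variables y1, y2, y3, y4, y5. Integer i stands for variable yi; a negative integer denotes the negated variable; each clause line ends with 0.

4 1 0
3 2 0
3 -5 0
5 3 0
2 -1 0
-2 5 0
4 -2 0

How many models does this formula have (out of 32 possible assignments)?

The models are:
  y1=0 y2=0 y3=1 y4=1 y5=0
  y1=0 y2=0 y3=1 y4=1 y5=1
  y1=0 y2=1 y3=1 y4=1 y5=1
  y1=1 y2=1 y3=1 y4=1 y5=1
That's 4 in total.

4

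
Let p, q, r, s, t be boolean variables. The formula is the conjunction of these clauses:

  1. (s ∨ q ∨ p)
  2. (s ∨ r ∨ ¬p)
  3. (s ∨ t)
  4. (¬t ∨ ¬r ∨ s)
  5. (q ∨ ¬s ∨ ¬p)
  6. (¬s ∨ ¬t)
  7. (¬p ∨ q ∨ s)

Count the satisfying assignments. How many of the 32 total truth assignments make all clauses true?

Split on s, then p.
  s=1, p=1: remaining (q,r,t) ∈ {(1,0,0); (1,1,0)} — 2.
  s=1, p=0: remaining (q,r,t) ∈ {(0,0,0); (0,1,0); (1,0,0); (1,1,0)} — 4.
  s=0, p=1: a clause becomes empty — 0.
  s=0, p=0: remaining (q,r,t) ∈ {(1,0,1)} — 1.
Total: 2 + 4 + 0 + 1 = 7.

7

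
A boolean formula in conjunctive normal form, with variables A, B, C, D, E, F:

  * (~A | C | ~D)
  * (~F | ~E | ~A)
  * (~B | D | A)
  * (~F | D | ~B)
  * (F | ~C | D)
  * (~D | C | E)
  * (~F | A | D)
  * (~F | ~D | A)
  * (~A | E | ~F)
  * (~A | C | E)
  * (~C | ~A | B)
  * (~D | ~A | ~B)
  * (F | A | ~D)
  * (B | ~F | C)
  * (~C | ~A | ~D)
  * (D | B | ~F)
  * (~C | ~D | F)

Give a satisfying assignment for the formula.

Set A = False and propagate.
The remaining clauses are satisfied by B = False, C = False, D = False, E = False, F = False.
Every clause has at least one true literal under this assignment.

A = False  B = False  C = False  D = False  E = False  F = False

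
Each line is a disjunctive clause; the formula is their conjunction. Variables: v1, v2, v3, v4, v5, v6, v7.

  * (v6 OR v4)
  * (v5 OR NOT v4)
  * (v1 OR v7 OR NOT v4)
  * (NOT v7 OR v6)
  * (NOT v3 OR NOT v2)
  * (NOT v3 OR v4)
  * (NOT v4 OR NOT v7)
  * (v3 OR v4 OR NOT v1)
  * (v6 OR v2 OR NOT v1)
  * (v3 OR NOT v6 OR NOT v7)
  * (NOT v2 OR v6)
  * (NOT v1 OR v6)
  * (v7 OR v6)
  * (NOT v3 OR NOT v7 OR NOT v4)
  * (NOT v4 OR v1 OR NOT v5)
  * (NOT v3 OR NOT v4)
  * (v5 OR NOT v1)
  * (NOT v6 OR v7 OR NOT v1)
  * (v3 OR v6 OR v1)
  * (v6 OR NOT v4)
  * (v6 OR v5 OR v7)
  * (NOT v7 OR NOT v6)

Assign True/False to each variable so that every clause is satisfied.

v1 = F  v2 = F  v3 = F  v4 = F  v5 = F  v6 = T  v7 = F

Branch on v1: take v1 = False.
For the remaining variables, v2 = False, v3 = False, v4 = False, v5 = False, v6 = True, v7 = False works.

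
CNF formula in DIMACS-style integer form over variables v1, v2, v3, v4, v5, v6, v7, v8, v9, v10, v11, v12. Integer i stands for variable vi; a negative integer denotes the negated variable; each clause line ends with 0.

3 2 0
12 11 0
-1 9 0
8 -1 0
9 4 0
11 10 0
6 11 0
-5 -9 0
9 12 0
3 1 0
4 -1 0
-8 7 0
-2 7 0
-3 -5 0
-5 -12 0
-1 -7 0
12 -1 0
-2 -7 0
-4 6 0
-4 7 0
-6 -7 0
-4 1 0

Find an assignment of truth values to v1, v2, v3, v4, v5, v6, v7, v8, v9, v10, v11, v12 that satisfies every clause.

v1=F  v2=F  v3=T  v4=F  v5=F  v6=F  v7=F  v8=F  v9=T  v10=T  v11=T  v12=T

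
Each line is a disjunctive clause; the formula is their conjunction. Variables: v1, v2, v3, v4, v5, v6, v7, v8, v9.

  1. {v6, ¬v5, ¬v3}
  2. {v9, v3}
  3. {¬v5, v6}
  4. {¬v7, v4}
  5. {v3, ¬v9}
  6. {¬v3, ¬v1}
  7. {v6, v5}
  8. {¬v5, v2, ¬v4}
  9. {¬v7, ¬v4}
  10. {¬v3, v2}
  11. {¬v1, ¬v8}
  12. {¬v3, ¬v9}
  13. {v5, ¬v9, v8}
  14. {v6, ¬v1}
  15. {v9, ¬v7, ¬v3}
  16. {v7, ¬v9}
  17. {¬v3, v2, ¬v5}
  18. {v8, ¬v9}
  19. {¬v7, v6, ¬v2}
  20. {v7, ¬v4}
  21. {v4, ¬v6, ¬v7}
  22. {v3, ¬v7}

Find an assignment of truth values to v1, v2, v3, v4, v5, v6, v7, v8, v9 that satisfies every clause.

v1=False, v2=True, v3=True, v4=False, v5=False, v6=True, v7=False, v8=True, v9=False

Pure literal: v1 appears only negated; assign v1 = False.
Branch on v2: take v2 = True.
Branch on v3: take v3 = True.
  then v9 is forced to False.
  then v7 is forced to False.
  then v4 is forced to False.
Branch on v5: take v5 = False.
  then v6 is forced to True.
v8 is now unconstrained; take v8 = True.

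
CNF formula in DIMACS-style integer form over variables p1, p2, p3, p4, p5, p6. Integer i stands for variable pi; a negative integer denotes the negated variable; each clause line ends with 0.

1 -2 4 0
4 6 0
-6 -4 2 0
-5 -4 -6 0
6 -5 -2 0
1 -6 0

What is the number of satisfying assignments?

22

Case analysis on p6 and p4:
  p6=T, p4=T: remaining (p1,p2,p3,p5) ∈ {(T,T,F,F); (T,T,T,F)} — 2.
  p6=T, p4=F: forces p1=T; p2, p3, p5 free → 2^3 = 8.
  p6=F, p4=T: p1, p3 free; 3 ways for (p2,p5) × 2^2 = 12.
  p6=F, p4=F: a clause becomes empty — 0.
Total: 2 + 8 + 12 + 0 = 22.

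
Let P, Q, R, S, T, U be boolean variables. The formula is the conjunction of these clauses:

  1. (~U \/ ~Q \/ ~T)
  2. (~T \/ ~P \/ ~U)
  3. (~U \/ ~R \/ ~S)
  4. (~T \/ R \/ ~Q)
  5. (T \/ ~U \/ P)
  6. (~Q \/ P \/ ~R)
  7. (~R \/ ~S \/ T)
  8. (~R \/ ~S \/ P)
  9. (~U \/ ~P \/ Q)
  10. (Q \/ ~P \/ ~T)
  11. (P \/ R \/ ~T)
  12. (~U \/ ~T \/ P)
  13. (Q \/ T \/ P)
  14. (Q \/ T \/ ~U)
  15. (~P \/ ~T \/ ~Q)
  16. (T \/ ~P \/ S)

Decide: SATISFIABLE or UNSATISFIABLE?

SATISFIABLE

U occurs only negated in the remaining clauses — set U = False.
Try P = True.
The remaining clauses are satisfied by Q = True, R = False, S = True, T = False.
So P = T, Q = T, R = F, S = T, T = F, U = F is a satisfying assignment.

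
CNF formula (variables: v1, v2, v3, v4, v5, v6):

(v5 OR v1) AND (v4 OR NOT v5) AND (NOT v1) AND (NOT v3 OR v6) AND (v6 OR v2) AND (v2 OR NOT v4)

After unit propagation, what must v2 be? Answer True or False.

True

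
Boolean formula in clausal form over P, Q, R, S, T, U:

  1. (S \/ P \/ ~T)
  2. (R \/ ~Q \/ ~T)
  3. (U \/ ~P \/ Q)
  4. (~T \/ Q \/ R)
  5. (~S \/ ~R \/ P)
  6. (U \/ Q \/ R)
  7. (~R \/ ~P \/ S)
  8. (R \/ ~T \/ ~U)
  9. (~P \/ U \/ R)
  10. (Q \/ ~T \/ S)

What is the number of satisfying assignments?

Split on R, then P.
  R=1, P=1: T free; 3 ways for (Q,S,U) × 2^1 = 6.
  R=1, P=0: remaining (Q,S,T,U) ∈ {(0,0,0,0); (0,0,0,1); (1,0,0,0); (1,0,0,1)} — 4.
  R=0, P=1: remaining (Q,S,T,U) ∈ {(0,0,0,1); (0,1,0,1); (1,0,0,1); (1,1,0,1)} — 4.
  R=0, P=0: S free; 3 ways for (Q,T,U) × 2^1 = 6.
Total: 6 + 4 + 4 + 6 = 20.

20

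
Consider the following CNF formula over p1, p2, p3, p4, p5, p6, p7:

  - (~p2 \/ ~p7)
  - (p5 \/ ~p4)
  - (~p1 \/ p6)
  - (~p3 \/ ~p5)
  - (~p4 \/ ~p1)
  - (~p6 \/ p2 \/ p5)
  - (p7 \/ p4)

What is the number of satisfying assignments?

11

Split on p4, then p5.
  p4=1, p5=1: p6 free; 3 ways for (p1,p2,p3,p7) × 2^1 = 6.
  p4=1, p5=0: a clause becomes empty — 0.
  p4=0, p5=1: remaining (p1,p2,p3,p6,p7) ∈ {(0,0,0,0,1); (0,0,0,1,1); (1,0,0,1,1)} — 3.
  p4=0, p5=0: remaining (p1,p2,p3,p6,p7) ∈ {(0,0,0,0,1); (0,0,1,0,1)} — 2.
Total: 6 + 0 + 3 + 2 = 11.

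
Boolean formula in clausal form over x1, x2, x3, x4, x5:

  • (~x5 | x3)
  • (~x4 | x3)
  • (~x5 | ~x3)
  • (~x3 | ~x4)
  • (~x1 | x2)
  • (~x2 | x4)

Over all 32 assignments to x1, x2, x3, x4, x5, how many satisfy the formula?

2

The models are:
  x1=0 x2=0 x3=0 x4=0 x5=0
  x1=0 x2=0 x3=1 x4=0 x5=0
That's 2 in total.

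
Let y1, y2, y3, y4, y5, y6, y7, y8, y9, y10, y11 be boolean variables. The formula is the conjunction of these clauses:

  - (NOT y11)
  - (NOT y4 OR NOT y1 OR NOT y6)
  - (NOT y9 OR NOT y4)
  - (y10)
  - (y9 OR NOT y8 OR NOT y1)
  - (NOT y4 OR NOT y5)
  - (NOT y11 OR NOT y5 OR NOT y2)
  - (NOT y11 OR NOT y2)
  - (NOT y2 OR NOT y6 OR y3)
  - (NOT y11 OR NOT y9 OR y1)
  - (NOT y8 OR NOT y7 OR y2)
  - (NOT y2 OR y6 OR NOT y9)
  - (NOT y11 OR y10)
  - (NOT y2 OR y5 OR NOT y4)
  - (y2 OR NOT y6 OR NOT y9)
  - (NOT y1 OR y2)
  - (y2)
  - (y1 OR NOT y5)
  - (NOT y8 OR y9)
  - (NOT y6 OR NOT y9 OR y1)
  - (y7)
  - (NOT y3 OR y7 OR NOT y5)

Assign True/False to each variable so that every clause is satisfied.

y1=T, y2=T, y3=T, y4=F, y5=T, y6=T, y7=T, y8=F, y9=T, y10=T, y11=F

Unit propagation: (NOT y11) forces y11 = False.
(y10) is a unit clause, so y10 = True.
Unit propagation: (y2) forces y2 = True.
Unit propagation: (y7) forces y7 = True.
Pure literal: y3 appears only positively; assign y3 = True.
y4 occurs only negated in the remaining clauses — set y4 = False.
Try y1 = True.
For the remaining variables, y5 = True, y6 = True, y8 = False, y9 = True works.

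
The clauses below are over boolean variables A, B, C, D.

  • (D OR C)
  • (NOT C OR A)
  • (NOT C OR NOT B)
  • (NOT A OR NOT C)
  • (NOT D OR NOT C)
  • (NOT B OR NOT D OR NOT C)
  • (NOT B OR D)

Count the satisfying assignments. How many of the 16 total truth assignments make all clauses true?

4

Satisfying assignments:
  A=F B=F C=F D=T
  A=F B=T C=F D=T
  A=T B=F C=F D=T
  A=T B=T C=F D=T
Count: 4.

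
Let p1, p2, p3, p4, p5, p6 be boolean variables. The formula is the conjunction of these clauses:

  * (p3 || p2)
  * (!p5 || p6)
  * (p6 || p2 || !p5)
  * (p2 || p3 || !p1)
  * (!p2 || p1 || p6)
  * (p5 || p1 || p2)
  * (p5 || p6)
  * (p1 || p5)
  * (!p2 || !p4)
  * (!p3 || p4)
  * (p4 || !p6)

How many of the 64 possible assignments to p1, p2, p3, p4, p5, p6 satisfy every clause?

The models are:
  p1=0 p2=0 p3=1 p4=1 p5=1 p6=1
  p1=1 p2=0 p3=1 p4=1 p5=0 p6=1
  p1=1 p2=0 p3=1 p4=1 p5=1 p6=1
That's 3 in total.

3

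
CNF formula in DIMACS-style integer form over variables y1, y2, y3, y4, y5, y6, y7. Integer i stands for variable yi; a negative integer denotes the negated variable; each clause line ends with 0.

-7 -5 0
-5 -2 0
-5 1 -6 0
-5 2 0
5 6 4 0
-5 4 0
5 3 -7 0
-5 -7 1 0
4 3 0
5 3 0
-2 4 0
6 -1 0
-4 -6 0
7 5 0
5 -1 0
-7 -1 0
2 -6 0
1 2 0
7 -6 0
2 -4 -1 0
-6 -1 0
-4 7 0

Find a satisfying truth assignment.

y1=0, y2=1, y3=1, y4=1, y5=0, y6=0, y7=1

y3 occurs only positively in the remaining clauses — set y3 = True.
Try y1 = False.
  then y2 is forced to True.
  then y5 is forced to False.
  then y4 is forced to True.
  then y6 is forced to False.
  then y7 is forced to True.
Every clause has at least one true literal under this assignment.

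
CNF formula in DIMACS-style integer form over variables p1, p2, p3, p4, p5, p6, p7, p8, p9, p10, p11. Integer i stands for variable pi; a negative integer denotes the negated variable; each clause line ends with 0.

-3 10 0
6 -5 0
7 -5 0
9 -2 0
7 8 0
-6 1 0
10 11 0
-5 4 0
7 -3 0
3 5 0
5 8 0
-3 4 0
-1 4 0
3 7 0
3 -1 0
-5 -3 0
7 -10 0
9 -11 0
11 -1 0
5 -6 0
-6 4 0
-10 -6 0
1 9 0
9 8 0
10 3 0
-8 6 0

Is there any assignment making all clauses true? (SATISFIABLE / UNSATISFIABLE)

p3 = True:
  propagation gives p10=True, p7=True, p4=True, p5=False; an empty clause results — contradiction.
p3 = False:
  propagation gives p5=True, p6=True, p7=True, p1=True; an empty clause results — contradiction.
Every branch closes, so no satisfying assignment exists.

UNSATISFIABLE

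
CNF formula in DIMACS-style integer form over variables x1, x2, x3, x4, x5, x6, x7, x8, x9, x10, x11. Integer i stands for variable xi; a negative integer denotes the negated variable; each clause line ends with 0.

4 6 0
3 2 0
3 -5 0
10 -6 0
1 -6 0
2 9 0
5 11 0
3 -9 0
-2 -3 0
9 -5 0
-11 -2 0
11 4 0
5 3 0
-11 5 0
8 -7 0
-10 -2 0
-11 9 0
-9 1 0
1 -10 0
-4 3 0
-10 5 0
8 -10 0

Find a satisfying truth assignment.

x1 = True, x2 = False, x3 = True, x4 = True, x5 = True, x6 = False, x7 = False, x8 = True, x9 = True, x10 = False, x11 = False

Check each clause:
  1. (x4 ∨ x6) — x4 is true.
  2. (x3 ∨ x2) — x3 is true.
  3. (¬x5 ∨ x3) — x3 is true.
  4. (x10 ∨ ¬x6) — ¬x6 is true.
  5. (¬x6 ∨ x1) — x1 is true.
  6. (x2 ∨ x9) — x9 is true.
  7. (x5 ∨ x11) — x5 is true.
  8. (x3 ∨ ¬x9) — x3 is true.
  9. (¬x2 ∨ ¬x3) — ¬x2 is true.
  10. (x9 ∨ ¬x5) — x9 is true.
  11. (¬x2 ∨ ¬x11) — ¬x11 is true.
  12. (x11 ∨ x4) — x4 is true.
  13. (x3 ∨ x5) — x3 is true.
  14. (¬x11 ∨ x5) — ¬x11 is true.
  15. (¬x7 ∨ x8) — x8 is true.
  16. (¬x10 ∨ ¬x2) — ¬x10 is true.
  17. (¬x11 ∨ x9) — x9 is true.
  18. (x1 ∨ ¬x9) — x1 is true.
  19. (x1 ∨ ¬x10) — x1 is true.
  20. (¬x4 ∨ x3) — x3 is true.
  21. (x5 ∨ ¬x10) — x5 is true.
  22. (¬x10 ∨ x8) — x8 is true.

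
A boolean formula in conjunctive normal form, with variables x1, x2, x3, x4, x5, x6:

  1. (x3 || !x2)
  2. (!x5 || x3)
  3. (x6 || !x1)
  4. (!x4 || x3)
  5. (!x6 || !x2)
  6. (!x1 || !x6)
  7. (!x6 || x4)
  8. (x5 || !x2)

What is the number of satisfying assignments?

9

Case analysis on x6 and x2:
  x6=T, x2=T: a clause becomes empty — 0.
  x6=T, x2=F: remaining (x1,x3,x4,x5) ∈ {(F,T,T,F); (F,T,T,T)} — 2.
  x6=F, x2=T: remaining (x1,x3,x4,x5) ∈ {(F,T,F,T); (F,T,T,T)} — 2.
  x6=F, x2=F: 5 of the 16 assignments to (x1,x3,x4,x5) work.
Total: 0 + 2 + 2 + 5 = 9.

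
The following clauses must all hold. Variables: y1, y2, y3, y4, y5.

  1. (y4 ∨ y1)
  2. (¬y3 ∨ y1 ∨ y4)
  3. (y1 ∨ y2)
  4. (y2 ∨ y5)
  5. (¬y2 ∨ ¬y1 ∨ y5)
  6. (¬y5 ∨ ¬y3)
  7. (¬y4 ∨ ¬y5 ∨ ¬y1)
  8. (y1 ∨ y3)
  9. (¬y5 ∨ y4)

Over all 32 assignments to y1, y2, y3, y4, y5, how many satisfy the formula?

Satisfying assignments:
  y1=0 y2=1 y3=1 y4=1 y5=0
Count: 1.

1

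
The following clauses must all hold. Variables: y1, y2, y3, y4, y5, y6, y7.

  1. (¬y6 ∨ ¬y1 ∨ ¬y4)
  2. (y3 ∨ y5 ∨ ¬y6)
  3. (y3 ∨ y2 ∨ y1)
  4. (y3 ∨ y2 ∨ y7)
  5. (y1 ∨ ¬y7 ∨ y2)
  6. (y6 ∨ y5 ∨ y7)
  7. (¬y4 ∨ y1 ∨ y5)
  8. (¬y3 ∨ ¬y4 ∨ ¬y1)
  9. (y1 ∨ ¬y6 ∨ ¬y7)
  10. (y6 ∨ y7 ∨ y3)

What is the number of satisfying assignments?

43

Split on y1, then y3.
  y1=T, y3=T: y2 free; 7 ways for (y4,y5,y6,y7) × 2^1 = 14.
  y1=T, y3=F: 11 of the 32 assignments to (y2,y4,y5,y6,y7) work.
  y1=F, y3=T: 13 of the 32 assignments to (y2,y4,y5,y6,y7) work.
  y1=F, y3=F: 5 of the 32 assignments to (y2,y4,y5,y6,y7) work.
Total: 14 + 11 + 13 + 5 = 43.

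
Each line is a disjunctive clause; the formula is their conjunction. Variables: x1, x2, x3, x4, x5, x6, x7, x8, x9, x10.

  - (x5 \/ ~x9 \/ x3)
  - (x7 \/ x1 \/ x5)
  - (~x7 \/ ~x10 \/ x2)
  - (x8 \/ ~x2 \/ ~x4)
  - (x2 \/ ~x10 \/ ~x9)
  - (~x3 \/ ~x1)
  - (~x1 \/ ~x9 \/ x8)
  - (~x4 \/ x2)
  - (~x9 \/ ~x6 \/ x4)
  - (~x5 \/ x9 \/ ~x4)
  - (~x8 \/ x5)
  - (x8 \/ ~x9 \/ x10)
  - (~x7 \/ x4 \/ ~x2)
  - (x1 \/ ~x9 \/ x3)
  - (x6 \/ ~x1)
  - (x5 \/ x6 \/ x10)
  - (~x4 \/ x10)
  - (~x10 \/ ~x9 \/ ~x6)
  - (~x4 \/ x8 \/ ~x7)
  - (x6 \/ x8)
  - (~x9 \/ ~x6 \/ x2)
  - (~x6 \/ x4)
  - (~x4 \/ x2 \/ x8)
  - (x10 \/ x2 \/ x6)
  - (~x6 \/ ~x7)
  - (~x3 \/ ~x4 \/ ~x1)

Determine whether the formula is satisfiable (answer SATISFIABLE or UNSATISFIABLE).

SATISFIABLE

Set x1 = False and propagate.
Branch on x2: take x2 = True.
Set x3 = True and propagate.
For the remaining variables, x4 = False, x5 = True, x6 = False, x7 = False, x8 = True, x9 = False, x10 = False works.
Every clause has at least one true literal under this assignment.
So x1 = False, x2 = True, x3 = True, x4 = False, x5 = True, x6 = False, x7 = False, x8 = True, x9 = False, x10 = False is a satisfying assignment.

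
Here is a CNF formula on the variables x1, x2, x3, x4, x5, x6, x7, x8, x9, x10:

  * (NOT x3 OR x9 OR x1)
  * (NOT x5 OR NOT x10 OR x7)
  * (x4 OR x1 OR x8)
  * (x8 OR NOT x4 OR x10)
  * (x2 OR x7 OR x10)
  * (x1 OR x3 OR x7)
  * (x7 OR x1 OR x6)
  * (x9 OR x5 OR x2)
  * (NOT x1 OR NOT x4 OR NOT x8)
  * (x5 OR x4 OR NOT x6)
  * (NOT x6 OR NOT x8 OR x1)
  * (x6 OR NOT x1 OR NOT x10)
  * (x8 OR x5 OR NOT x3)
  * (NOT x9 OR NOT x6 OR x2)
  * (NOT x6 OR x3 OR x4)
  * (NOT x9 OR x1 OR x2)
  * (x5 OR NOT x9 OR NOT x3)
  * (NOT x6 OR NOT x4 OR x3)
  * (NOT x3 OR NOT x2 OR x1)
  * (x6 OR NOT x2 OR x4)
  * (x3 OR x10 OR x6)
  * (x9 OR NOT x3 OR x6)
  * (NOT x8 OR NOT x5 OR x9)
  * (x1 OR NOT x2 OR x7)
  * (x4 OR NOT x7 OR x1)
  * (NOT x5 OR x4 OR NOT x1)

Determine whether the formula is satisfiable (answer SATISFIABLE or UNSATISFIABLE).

Set x1 = True and propagate.
For the remaining variables, x2 = True, x3 = True, x4 = True, x5 = True, x6 = True, x7 = True, x8 = False, x9 = True, x10 = True works.
Every clause has at least one true literal under this assignment.
So x1 = T  x2 = T  x3 = T  x4 = T  x5 = T  x6 = T  x7 = T  x8 = F  x9 = T  x10 = T is a satisfying assignment.

SATISFIABLE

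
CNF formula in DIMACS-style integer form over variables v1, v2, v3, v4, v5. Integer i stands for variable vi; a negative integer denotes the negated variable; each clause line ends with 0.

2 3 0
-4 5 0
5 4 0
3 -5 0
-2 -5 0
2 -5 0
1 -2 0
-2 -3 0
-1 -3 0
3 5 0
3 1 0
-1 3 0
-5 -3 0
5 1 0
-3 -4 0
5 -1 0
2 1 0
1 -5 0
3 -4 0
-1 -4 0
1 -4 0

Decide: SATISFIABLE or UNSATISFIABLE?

v1 = True:
  propagation gives v3=False; an empty clause results — contradiction.
v1 = False:
  propagation gives v2=False; an empty clause results — contradiction.
Every branch closes, so no satisfying assignment exists.

UNSATISFIABLE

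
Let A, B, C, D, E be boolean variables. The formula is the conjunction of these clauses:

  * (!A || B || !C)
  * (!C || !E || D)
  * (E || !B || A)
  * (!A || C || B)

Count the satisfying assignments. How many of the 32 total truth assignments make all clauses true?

17

Split on A, then B.
  A=1, B=1: 7 of the 8 assignments to (C,D,E) work.
  A=1, B=0: a clause becomes empty — 0.
  A=0, B=1: remaining (C,D,E) ∈ {(0,0,1); (0,1,1); (1,1,1)} — 3.
  A=0, B=0: 7 of the 8 assignments to (C,D,E) work.
Total: 7 + 0 + 3 + 7 = 17.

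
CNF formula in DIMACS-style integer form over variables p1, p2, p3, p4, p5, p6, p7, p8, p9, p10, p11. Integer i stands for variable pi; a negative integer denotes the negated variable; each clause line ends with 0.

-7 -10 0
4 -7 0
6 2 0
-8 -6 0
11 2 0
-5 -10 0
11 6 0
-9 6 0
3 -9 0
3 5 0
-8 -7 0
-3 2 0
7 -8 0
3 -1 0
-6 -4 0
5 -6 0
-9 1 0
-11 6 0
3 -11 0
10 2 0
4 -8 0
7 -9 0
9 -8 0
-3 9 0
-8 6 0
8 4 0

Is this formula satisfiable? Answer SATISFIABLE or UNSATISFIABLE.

p6 = True:
  propagation gives p8=False, p4=False; an empty clause results — contradiction.
p6 = False:
  propagation gives p2=True, p11=True; an empty clause results — contradiction.
Every branch closes, so no satisfying assignment exists.

UNSATISFIABLE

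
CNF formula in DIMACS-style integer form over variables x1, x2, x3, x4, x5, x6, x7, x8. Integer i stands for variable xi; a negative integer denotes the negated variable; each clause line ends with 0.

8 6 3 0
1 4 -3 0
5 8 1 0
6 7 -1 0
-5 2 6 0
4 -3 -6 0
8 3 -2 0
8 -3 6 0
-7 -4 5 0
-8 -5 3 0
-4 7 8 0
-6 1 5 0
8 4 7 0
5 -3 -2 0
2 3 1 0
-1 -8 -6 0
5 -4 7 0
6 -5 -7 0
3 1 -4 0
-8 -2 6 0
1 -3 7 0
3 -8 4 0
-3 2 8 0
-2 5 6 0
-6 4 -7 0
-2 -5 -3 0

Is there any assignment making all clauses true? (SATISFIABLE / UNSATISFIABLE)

Branch on x1: take x1 = True.
For the remaining variables, x2 = False, x3 = False, x4 = True, x5 = True, x6 = True, x7 = True, x8 = False works.
Every clause has at least one true literal under this assignment.
So x1=True, x2=False, x3=False, x4=True, x5=True, x6=True, x7=True, x8=False is a satisfying assignment.

SATISFIABLE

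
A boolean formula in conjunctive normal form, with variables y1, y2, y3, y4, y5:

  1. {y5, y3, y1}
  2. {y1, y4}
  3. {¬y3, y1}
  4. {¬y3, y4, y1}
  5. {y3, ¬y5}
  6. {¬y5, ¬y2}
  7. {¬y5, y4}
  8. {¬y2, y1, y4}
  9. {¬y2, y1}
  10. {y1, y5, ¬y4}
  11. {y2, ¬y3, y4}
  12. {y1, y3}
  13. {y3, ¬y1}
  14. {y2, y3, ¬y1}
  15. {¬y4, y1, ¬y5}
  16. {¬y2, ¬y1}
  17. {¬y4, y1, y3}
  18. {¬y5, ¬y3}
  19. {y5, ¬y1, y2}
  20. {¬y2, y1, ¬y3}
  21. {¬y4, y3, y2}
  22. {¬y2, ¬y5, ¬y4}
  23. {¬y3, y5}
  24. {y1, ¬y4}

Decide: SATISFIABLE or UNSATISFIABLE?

UNSATISFIABLE

y1 = True:
  propagation gives y3=True, y2=False, y4=True, y5=False; an empty clause results — contradiction.
y1 = False:
  propagation gives y4=True; an empty clause results — contradiction.
Every branch closes, so no satisfying assignment exists.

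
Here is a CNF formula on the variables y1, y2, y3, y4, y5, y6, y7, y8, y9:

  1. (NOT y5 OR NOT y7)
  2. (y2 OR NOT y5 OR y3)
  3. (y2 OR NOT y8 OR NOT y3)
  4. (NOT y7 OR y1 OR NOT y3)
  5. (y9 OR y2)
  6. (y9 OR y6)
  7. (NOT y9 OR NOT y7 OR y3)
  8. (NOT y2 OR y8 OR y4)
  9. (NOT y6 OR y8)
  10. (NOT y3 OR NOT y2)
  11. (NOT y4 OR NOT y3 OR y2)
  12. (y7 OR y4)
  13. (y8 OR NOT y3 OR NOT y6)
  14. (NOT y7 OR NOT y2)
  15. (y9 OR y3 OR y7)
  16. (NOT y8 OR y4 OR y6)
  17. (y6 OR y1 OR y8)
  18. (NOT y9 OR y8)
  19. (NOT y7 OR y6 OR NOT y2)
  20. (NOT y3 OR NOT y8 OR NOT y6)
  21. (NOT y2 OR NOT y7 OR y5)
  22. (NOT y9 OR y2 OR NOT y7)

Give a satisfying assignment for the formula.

Pure literal: y1 appears only positively; assign y1 = True.
Try y2 = False.
  then y9 is forced to True.
  then y8 is forced to True.
  then y3 is forced to False.
  then y5 is forced to False.
  then y7 is forced to False.
  then y4 is forced to True.
y6 is now unconstrained; take y6 = False.

y1=T  y2=F  y3=F  y4=T  y5=F  y6=F  y7=F  y8=T  y9=T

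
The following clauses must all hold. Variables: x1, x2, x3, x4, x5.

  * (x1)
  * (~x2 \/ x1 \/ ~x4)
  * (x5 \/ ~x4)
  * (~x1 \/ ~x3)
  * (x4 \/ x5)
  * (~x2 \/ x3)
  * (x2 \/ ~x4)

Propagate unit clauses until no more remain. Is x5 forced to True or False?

True

(x1) stands alone — x1 = True.
From (~x1 \/ ~x3) and x1 = True: x3 = False.
(x3 \/ ~x2): since x3 = False, the clause reduces to (~x2). x2 = False.
In (x2 \/ ~x4), x2 is now false; ~x4 must hold, so x4 = False.
In (x5 \/ x4), x4 is now false; x5 must hold, so x5 = True.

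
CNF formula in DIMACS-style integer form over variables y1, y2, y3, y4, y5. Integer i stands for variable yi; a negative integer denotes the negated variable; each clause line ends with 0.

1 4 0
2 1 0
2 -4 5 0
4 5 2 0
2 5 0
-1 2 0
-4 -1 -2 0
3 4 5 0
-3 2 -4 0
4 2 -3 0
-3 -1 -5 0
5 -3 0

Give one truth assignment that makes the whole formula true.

y1=True, y2=True, y3=False, y4=False, y5=True

Set y1 = True and propagate.
  then y2 is forced to True.
  then y4 is forced to False.
Branch on y3: take y3 = False.
  then y5 is forced to True.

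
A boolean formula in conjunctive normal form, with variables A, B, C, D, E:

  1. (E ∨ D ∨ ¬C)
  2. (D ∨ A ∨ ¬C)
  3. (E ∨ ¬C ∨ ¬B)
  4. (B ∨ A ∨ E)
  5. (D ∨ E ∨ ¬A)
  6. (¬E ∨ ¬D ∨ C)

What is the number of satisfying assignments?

15

Case analysis on E and C:
  E=1, C=1: B free; 3 ways for (A,D) × 2^1 = 6.
  E=1, C=0: remaining (A,B,D) ∈ {(0,0,0); (0,1,0); (1,0,0); (1,1,0)} — 4.
  E=0, C=1: remaining (A,B,D) ∈ {(1,0,1)} — 1.
  E=0, C=0: remaining (A,B,D) ∈ {(0,1,0); (0,1,1); (1,0,1); (1,1,1)} — 4.
Total: 6 + 4 + 1 + 4 = 15.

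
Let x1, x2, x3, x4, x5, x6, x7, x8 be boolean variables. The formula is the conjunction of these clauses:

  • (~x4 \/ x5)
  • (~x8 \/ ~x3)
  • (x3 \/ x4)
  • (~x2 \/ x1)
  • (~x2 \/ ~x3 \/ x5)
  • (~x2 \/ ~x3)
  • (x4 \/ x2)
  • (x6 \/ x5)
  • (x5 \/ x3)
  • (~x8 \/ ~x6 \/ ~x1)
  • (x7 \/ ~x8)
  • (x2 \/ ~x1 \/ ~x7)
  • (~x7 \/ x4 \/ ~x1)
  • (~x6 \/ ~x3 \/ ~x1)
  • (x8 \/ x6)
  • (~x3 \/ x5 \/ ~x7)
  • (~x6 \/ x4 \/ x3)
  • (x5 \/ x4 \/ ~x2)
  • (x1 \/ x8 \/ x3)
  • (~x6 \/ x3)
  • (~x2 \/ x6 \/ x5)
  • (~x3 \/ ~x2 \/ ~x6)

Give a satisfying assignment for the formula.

x5 occurs only positively in the remaining clauses — set x5 = True.
Try x1 = True.
The remaining clauses are satisfied by x2 = True, x3 = False, x4 = True, x6 = False, x7 = True, x8 = True.
Every clause has at least one true literal under this assignment.

x1=True, x2=True, x3=False, x4=True, x5=True, x6=False, x7=True, x8=True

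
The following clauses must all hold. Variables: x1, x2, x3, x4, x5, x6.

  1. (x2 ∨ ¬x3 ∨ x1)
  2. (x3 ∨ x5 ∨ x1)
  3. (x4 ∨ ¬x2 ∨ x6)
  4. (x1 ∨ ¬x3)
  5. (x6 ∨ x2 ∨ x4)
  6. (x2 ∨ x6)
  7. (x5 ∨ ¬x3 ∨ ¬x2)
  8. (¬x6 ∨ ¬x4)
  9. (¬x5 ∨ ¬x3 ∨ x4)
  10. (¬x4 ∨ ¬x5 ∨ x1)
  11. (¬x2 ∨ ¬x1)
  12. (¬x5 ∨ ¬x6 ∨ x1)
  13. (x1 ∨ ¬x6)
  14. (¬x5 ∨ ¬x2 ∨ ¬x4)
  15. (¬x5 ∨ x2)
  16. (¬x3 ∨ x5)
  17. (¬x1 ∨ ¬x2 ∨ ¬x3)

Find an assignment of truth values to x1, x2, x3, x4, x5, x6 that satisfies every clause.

x1=T, x2=F, x3=F, x4=F, x5=F, x6=T

Branch on x1: take x1 = True.
  then x2 is forced to False.
  then x6 is forced to True.
  then x4 is forced to False.
  then x5 is forced to False.
  then x3 is forced to False.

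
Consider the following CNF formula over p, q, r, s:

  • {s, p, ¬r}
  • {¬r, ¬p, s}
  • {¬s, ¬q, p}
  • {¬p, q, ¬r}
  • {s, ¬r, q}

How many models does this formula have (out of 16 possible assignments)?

Case analysis on p and r:
  p=T, r=T: remaining (q,s) ∈ {(T,T)} — 1.
  p=T, r=F: remaining (q,s) ∈ {(F,F); (F,T); (T,F); (T,T)} — 4.
  p=F, r=T: remaining (q,s) ∈ {(F,T)} — 1.
  p=F, r=F: remaining (q,s) ∈ {(F,F); (F,T); (T,F)} — 3.
Total: 1 + 4 + 1 + 3 = 9.

9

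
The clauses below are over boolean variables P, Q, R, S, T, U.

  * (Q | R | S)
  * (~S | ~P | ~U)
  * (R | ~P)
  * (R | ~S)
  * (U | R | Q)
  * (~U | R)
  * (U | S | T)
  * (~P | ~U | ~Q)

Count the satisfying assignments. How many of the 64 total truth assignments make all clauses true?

23

Case analysis on R and U:
  R=1, U=1: T free; 5 ways for (P,Q,S) × 2^1 = 10.
  R=1, U=0: P, Q free; 3 ways for (S,T) × 2^2 = 12.
  R=0, U=1: a clause becomes empty — 0.
  R=0, U=0: remaining (P,Q,S,T) ∈ {(0,1,0,1)} — 1.
Total: 10 + 12 + 0 + 1 = 23.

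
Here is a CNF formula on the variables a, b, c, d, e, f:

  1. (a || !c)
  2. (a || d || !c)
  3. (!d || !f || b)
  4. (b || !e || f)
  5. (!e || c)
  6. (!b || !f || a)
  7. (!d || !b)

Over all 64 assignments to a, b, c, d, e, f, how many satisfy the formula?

17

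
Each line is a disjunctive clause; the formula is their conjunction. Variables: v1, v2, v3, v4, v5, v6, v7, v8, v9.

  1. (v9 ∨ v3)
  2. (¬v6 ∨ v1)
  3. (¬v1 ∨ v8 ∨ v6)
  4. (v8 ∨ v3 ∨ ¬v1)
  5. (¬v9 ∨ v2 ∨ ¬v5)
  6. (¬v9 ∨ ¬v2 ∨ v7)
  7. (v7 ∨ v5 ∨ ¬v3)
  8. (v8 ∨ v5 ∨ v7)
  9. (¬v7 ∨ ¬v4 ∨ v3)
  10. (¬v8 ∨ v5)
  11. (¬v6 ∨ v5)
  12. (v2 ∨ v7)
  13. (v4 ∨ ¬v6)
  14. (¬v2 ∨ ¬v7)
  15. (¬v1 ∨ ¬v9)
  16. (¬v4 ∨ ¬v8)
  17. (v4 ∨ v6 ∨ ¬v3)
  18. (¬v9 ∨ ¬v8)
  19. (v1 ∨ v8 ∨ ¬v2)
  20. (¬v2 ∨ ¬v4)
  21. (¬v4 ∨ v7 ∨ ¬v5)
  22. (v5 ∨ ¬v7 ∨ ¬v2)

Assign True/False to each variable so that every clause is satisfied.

v1=1, v2=0, v3=1, v4=1, v5=1, v6=1, v7=1, v8=0, v9=0

Branch on v1: take v1 = True.
  then v9 is forced to False.
  then v3 is forced to True.
For the remaining variables, v2 = False, v4 = True, v5 = True, v6 = True, v7 = True, v8 = False works.
Every clause has at least one true literal under this assignment.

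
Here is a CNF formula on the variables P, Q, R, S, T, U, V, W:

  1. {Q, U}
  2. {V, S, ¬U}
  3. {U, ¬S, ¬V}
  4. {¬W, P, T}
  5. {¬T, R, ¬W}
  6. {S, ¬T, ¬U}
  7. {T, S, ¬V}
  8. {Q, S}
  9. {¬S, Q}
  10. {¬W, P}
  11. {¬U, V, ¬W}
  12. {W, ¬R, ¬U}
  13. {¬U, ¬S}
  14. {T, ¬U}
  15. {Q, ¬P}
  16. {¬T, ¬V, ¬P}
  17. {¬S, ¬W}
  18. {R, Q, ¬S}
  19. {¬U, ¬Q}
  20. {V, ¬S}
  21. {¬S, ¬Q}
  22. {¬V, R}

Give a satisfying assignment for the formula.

P=T  Q=T  R=F  S=F  T=F  U=F  V=F  W=F

Try P = True.
  then Q is forced to True.
  then U is forced to False.
  then S is forced to False.
Try R = False.
  then V is forced to False.
Try T = False.
W is now unconstrained; take W = False.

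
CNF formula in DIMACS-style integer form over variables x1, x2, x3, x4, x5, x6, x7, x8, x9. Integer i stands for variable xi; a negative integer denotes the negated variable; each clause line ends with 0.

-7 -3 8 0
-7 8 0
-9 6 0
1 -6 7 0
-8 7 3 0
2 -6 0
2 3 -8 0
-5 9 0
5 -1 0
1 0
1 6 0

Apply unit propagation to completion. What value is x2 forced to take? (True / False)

(x1) stands alone — x1 = True.
(x5 ∨ ¬x1): since x1 = True, the clause reduces to (x5). x5 = True.
From (x9 ∨ ¬x5) and x5 = True: x9 = True.
In (¬x9 ∨ x6), ¬x9 is now false; x6 must hold, so x6 = True.
In (x2 ∨ ¬x6), ¬x6 is now false; x2 must hold, so x2 = True.

True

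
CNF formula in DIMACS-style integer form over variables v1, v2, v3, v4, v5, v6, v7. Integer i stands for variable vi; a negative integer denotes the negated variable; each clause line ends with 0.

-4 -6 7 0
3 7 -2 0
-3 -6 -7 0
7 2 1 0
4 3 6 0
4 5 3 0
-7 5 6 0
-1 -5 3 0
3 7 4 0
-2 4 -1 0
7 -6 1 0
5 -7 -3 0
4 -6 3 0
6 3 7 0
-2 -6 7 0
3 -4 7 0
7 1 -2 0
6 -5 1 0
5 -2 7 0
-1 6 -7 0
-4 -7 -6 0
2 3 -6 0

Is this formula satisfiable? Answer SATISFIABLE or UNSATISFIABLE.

Set v1 = True and propagate.
Branch on v2: take v2 = False.
For the remaining variables, v3 = True, v4 = False, v5 = True, v6 = True, v7 = False works.
Every clause has at least one true literal under this assignment.
So v1=1, v2=0, v3=1, v4=0, v5=1, v6=1, v7=0 is a satisfying assignment.

SATISFIABLE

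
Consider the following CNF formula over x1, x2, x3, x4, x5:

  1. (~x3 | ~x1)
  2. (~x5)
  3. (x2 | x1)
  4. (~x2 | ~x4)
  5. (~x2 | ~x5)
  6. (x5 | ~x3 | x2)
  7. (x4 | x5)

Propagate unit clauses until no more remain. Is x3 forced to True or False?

Unit clause (~x5) sets x5 = False.
(x4 | x5): since x5 = False, the clause reduces to (x4). x4 = True.
(~x2 | ~x4) with x4 = True leaves only ~x2, so x2 = False.
(x2 | x1) with x2 = False leaves only x1, so x1 = True.
(~x3 | ~x1) with x1 = True leaves only ~x3, so x3 = False.

False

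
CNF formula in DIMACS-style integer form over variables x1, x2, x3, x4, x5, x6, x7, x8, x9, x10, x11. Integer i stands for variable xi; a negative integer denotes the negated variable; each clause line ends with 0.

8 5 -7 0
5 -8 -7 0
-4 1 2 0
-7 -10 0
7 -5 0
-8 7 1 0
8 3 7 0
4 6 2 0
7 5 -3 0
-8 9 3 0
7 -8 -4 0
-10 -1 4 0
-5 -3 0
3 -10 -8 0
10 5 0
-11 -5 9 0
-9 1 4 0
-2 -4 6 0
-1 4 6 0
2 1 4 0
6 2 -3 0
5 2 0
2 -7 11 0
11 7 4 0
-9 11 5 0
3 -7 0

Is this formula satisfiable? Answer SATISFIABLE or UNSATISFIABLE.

x7 = True:
  propagation gives x10=False, x5=True, x3=False; an empty clause results — contradiction.
x7 = False:
  propagation gives x5=False, x3=False, x8=True, x1=True; an empty clause results — contradiction.
Every branch closes, so no satisfying assignment exists.

UNSATISFIABLE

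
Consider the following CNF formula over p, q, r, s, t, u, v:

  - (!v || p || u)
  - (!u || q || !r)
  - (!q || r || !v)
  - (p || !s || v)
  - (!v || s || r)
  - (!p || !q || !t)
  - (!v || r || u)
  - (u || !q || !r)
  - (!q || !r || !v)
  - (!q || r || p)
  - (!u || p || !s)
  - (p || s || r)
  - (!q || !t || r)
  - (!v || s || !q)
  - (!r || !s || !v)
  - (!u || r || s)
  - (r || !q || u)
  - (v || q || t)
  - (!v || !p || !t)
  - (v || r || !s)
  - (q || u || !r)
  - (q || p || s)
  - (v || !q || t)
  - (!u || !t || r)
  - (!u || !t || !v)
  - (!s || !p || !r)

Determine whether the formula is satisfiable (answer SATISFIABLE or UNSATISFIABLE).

Set p = False and propagate.
For the remaining variables, q = True, r = True, s = False, t = True, u = True, v = False works.
So p=F, q=T, r=T, s=F, t=T, u=T, v=F is a satisfying assignment.

SATISFIABLE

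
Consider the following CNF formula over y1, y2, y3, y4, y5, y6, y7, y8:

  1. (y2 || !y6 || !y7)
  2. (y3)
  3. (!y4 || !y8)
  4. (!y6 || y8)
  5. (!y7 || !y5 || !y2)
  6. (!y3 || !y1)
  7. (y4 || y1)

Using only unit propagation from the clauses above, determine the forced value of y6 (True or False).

(y3) is a unit clause: y3 = True.
(!y3 || !y1) with y3 = True leaves only !y1, so y1 = False.
From (y1 || y4) and y1 = False: y4 = True.
(!y8 || !y4) with y4 = True leaves only !y8, so y8 = False.
(y8 || !y6) with y8 = False leaves only !y6, so y6 = False.

False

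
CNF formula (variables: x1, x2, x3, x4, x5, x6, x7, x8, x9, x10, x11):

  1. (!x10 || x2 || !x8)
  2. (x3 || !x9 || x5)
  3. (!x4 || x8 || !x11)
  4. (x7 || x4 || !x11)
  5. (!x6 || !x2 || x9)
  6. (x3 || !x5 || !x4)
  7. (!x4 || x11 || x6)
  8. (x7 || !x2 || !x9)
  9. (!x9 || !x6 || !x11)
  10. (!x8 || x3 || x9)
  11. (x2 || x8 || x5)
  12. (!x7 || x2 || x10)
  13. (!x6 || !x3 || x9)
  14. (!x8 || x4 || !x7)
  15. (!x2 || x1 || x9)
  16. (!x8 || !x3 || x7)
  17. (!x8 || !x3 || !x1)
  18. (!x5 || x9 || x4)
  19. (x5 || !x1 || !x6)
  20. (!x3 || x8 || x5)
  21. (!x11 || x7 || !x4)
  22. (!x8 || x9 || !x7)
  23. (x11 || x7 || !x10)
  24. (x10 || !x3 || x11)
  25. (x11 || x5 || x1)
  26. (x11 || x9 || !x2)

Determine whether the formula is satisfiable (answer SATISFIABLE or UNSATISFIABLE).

SATISFIABLE

Branch on x1: take x1 = False.
The remaining clauses are satisfied by x2 = True, x3 = False, x4 = False, x5 = True, x6 = False, x7 = True, x8 = False, x9 = True, x10 = False, x11 = False.
So x1=F, x2=T, x3=F, x4=F, x5=T, x6=F, x7=T, x8=F, x9=T, x10=F, x11=F is a satisfying assignment.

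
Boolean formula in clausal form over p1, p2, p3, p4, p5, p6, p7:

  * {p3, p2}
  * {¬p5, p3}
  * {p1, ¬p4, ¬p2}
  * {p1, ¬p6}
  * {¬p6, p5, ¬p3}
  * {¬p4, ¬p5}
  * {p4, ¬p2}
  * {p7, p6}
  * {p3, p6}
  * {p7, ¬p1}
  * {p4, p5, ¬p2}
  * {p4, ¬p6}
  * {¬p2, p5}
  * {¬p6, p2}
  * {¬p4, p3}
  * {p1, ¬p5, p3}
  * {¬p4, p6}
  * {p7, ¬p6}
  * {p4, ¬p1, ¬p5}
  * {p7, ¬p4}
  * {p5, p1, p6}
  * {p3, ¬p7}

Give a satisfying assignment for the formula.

p1 = T, p2 = F, p3 = T, p4 = F, p5 = F, p6 = F, p7 = T

Check each clause:
  1. {p3, p2} — p3 is true.
  2. {¬p5, p3} — p3 is true.
  3. {¬p4, p1, ¬p2} — p1 is true.
  4. {¬p6, p1} — p1 is true.
  5. {¬p6, ¬p3, p5} — ¬p6 is true.
  6. {¬p4, ¬p5} — ¬p5 is true.
  7. {p4, ¬p2} — ¬p2 is true.
  8. {p7, p6} — p7 is true.
  9. {p3, p6} — p3 is true.
  10. {p7, ¬p1} — p7 is true.
  11. {¬p2, p4, p5} — ¬p2 is true.
  12. {¬p6, p4} — ¬p6 is true.
  13. {p5, ¬p2} — ¬p2 is true.
  14. {p2, ¬p6} — ¬p6 is true.
  15. {p3, ¬p4} — p3 is true.
  16. {p3, ¬p5, p1} — p3 is true.
  17. {¬p4, p6} — ¬p4 is true.
  18. {p7, ¬p6} — ¬p6 is true.
  19. {¬p5, ¬p1, p4} — ¬p5 is true.
  20. {¬p4, p7} — ¬p4 is true.
  21. {p5, p6, p1} — p1 is true.
  22. {¬p7, p3} — p3 is true.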